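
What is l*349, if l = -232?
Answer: -80968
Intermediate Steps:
l*349 = -232*349 = -80968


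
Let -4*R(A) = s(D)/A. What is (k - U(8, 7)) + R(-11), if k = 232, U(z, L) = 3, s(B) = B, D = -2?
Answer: 5037/22 ≈ 228.95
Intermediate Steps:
R(A) = 1/(2*A) (R(A) = -(-1)/(2*A) = 1/(2*A))
(k - U(8, 7)) + R(-11) = (232 - 1*3) + (½)/(-11) = (232 - 3) + (½)*(-1/11) = 229 - 1/22 = 5037/22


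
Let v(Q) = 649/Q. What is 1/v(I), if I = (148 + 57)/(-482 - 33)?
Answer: -41/66847 ≈ -0.00061334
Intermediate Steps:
I = -41/103 (I = 205/(-515) = 205*(-1/515) = -41/103 ≈ -0.39806)
1/v(I) = 1/(649/(-41/103)) = 1/(649*(-103/41)) = 1/(-66847/41) = -41/66847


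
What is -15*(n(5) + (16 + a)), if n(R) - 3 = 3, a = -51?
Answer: 435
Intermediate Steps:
n(R) = 6 (n(R) = 3 + 3 = 6)
-15*(n(5) + (16 + a)) = -15*(6 + (16 - 51)) = -15*(6 - 35) = -15*(-29) = 435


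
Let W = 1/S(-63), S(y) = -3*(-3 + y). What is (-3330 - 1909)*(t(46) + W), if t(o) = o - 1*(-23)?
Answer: -71580457/198 ≈ -3.6152e+5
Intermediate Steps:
S(y) = 9 - 3*y
t(o) = 23 + o (t(o) = o + 23 = 23 + o)
W = 1/198 (W = 1/(9 - 3*(-63)) = 1/(9 + 189) = 1/198 ≈ 0.0050505)
(-3330 - 1909)*(t(46) + W) = (-3330 - 1909)*((23 + 46) + 1/198) = -5239*(69 + 1/198) = -5239*13663/198 = -71580457/198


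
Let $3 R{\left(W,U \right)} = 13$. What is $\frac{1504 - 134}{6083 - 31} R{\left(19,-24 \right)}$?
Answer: $\frac{8905}{9078} \approx 0.98094$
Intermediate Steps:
$R{\left(W,U \right)} = \frac{13}{3}$ ($R{\left(W,U \right)} = \frac{1}{3} \cdot 13 = \frac{13}{3}$)
$\frac{1504 - 134}{6083 - 31} R{\left(19,-24 \right)} = \frac{1504 - 134}{6083 - 31} \cdot \frac{13}{3} = \frac{1370}{6052} \cdot \frac{13}{3} = 1370 \cdot \frac{1}{6052} \cdot \frac{13}{3} = \frac{685}{3026} \cdot \frac{13}{3} = \frac{8905}{9078}$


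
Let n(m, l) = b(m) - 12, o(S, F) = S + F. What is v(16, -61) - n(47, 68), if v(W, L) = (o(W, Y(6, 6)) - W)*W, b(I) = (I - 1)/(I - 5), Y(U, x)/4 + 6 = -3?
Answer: -11867/21 ≈ -565.10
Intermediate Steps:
Y(U, x) = -36 (Y(U, x) = -24 + 4*(-3) = -24 - 12 = -36)
b(I) = (-1 + I)/(-5 + I)
o(S, F) = F + S
v(W, L) = -36*W (v(W, L) = ((-36 + W) - W)*W = -36*W)
n(m, l) = -12 + (-1 + m)/(-5 + m) (n(m, l) = (-1 + m)/(-5 + m) - 12 = -12 + (-1 + m)/(-5 + m))
v(16, -61) - n(47, 68) = -36*16 - (59 - 11*47)/(-5 + 47) = -576 - (59 - 517)/42 = -576 - (-458)/42 = -576 - 1*(-229/21) = -576 + 229/21 = -11867/21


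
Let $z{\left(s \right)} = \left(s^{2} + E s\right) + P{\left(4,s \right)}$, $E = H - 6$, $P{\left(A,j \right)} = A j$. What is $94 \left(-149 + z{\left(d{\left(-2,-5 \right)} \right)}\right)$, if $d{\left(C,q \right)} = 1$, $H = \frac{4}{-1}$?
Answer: $-14476$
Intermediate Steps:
$H = -4$ ($H = 4 \left(-1\right) = -4$)
$E = -10$ ($E = -4 - 6 = -10$)
$z{\left(s \right)} = s^{2} - 6 s$ ($z{\left(s \right)} = \left(s^{2} - 10 s\right) + 4 s = s^{2} - 6 s$)
$94 \left(-149 + z{\left(d{\left(-2,-5 \right)} \right)}\right) = 94 \left(-149 + 1 \left(-6 + 1\right)\right) = 94 \left(-149 + 1 \left(-5\right)\right) = 94 \left(-149 - 5\right) = 94 \left(-154\right) = -14476$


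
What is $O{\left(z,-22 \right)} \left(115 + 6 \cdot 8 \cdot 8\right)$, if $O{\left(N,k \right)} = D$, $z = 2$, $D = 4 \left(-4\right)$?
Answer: $-7984$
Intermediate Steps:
$D = -16$
$O{\left(N,k \right)} = -16$
$O{\left(z,-22 \right)} \left(115 + 6 \cdot 8 \cdot 8\right) = - 16 \left(115 + 6 \cdot 8 \cdot 8\right) = - 16 \left(115 + 48 \cdot 8\right) = - 16 \left(115 + 384\right) = \left(-16\right) 499 = -7984$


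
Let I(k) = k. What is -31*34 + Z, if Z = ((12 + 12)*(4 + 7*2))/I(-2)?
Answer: -1270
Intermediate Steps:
Z = -216 (Z = ((12 + 12)*(4 + 7*2))/(-2) = (24*(4 + 14))*(-½) = (24*18)*(-½) = 432*(-½) = -216)
-31*34 + Z = -31*34 - 216 = -1054 - 216 = -1270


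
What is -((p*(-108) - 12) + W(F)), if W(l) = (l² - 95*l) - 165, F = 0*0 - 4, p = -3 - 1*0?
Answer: -543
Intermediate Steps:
p = -3 (p = -3 + 0 = -3)
F = -4 (F = 0 - 4 = -4)
W(l) = -165 + l² - 95*l
-((p*(-108) - 12) + W(F)) = -((-3*(-108) - 12) + (-165 + (-4)² - 95*(-4))) = -((324 - 12) + (-165 + 16 + 380)) = -(312 + 231) = -1*543 = -543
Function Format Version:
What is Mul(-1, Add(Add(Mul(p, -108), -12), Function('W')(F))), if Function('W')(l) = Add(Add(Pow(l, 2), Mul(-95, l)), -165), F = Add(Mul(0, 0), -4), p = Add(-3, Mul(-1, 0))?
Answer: -543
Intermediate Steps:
p = -3 (p = Add(-3, 0) = -3)
F = -4 (F = Add(0, -4) = -4)
Function('W')(l) = Add(-165, Pow(l, 2), Mul(-95, l))
Mul(-1, Add(Add(Mul(p, -108), -12), Function('W')(F))) = Mul(-1, Add(Add(Mul(-3, -108), -12), Add(-165, Pow(-4, 2), Mul(-95, -4)))) = Mul(-1, Add(Add(324, -12), Add(-165, 16, 380))) = Mul(-1, Add(312, 231)) = Mul(-1, 543) = -543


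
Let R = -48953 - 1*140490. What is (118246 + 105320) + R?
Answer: 34123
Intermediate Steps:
R = -189443 (R = -48953 - 140490 = -189443)
(118246 + 105320) + R = (118246 + 105320) - 189443 = 223566 - 189443 = 34123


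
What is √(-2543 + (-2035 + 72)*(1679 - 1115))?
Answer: 5*I*√44387 ≈ 1053.4*I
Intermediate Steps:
√(-2543 + (-2035 + 72)*(1679 - 1115)) = √(-2543 - 1963*564) = √(-2543 - 1107132) = √(-1109675) = 5*I*√44387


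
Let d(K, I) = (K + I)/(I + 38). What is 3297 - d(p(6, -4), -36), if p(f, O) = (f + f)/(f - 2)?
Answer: 6627/2 ≈ 3313.5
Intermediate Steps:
p(f, O) = 2*f/(-2 + f) (p(f, O) = (2*f)/(-2 + f) = 2*f/(-2 + f))
d(K, I) = (I + K)/(38 + I)
3297 - d(p(6, -4), -36) = 3297 - (-36 + 2*6/(-2 + 6))/(38 - 36) = 3297 - (-36 + 2*6/4)/2 = 3297 - (-36 + 2*6*(¼))/2 = 3297 - (-36 + 3)/2 = 3297 - (-33)/2 = 3297 - 1*(-33/2) = 3297 + 33/2 = 6627/2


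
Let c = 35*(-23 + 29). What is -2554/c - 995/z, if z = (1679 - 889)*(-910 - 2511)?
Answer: -690220591/56754390 ≈ -12.162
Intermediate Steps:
z = -2702590 (z = 790*(-3421) = -2702590)
c = 210 (c = 35*6 = 210)
-2554/c - 995/z = -2554/210 - 995/(-2702590) = -2554*1/210 - 995*(-1/2702590) = -1277/105 + 199/540518 = -690220591/56754390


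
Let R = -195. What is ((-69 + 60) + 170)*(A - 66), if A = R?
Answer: -42021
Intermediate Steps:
A = -195
((-69 + 60) + 170)*(A - 66) = ((-69 + 60) + 170)*(-195 - 66) = (-9 + 170)*(-261) = 161*(-261) = -42021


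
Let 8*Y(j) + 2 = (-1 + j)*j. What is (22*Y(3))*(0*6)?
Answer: 0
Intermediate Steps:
Y(j) = -¼ + j*(-1 + j)/8 (Y(j) = -¼ + ((-1 + j)*j)/8 = -¼ + (j*(-1 + j))/8 = -¼ + j*(-1 + j)/8)
(22*Y(3))*(0*6) = (22*(-¼ - ⅛*3 + (⅛)*3²))*(0*6) = (22*(-¼ - 3/8 + (⅛)*9))*0 = (22*(-¼ - 3/8 + 9/8))*0 = (22*(½))*0 = 11*0 = 0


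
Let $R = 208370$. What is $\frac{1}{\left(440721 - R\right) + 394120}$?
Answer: $\frac{1}{626471} \approx 1.5962 \cdot 10^{-6}$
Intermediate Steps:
$\frac{1}{\left(440721 - R\right) + 394120} = \frac{1}{\left(440721 - 208370\right) + 394120} = \frac{1}{232351 + 394120} = \frac{1}{626471}$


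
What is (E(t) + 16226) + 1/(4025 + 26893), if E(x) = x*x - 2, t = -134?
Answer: 1056777241/30918 ≈ 34180.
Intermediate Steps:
E(x) = -2 + x**2 (E(x) = x**2 - 2 = -2 + x**2)
(E(t) + 16226) + 1/(4025 + 26893) = ((-2 + (-134)**2) + 16226) + 1/(4025 + 26893) = ((-2 + 17956) + 16226) + 1/30918 = (17954 + 16226) + 1/30918 = 34180 + 1/30918 = 1056777241/30918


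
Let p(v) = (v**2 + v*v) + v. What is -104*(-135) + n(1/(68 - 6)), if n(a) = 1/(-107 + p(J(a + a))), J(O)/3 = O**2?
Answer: 1387345474319/98813846 ≈ 14040.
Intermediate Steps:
J(O) = 3*O**2
p(v) = v + 2*v**2 (p(v) = (v**2 + v**2) + v = 2*v**2 + v = v + 2*v**2)
n(a) = 1/(-107 + 12*a**2*(1 + 24*a**2)) (n(a) = 1/(-107 + (3*(a + a)**2)*(1 + 2*(3*(a + a)**2))) = 1/(-107 + (3*(2*a)**2)*(1 + 2*(3*(2*a)**2))) = 1/(-107 + (3*(4*a**2))*(1 + 2*(3*(4*a**2)))) = 1/(-107 + (12*a**2)*(1 + 2*(12*a**2))) = 1/(-107 + (12*a**2)*(1 + 24*a**2)) = 1/(-107 + 12*a**2*(1 + 24*a**2)))
-104*(-135) + n(1/(68 - 6)) = -104*(-135) + 1/(-107 + 12*(1/(68 - 6))**2 + 288*(1/(68 - 6))**4) = 14040 + 1/(-107 + 12*(1/62)**2 + 288*(1/62)**4) = 14040 + 1/(-107 + 12*(1/3844) + 288*(1/14776336)) = 14040 + 1/(-107 + 3/961 + 18/923521) = 14040 + 1/(-98813846/923521) = 14040 - 923521/98813846 = 1387345474319/98813846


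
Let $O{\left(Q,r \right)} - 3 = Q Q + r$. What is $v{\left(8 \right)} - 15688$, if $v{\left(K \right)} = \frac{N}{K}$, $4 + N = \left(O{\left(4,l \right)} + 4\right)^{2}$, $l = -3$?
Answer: $- \frac{31277}{2} \approx -15639.0$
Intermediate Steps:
$O{\left(Q,r \right)} = 3 + r + Q^{2}$ ($O{\left(Q,r \right)} = 3 + \left(Q Q + r\right) = 3 + \left(Q^{2} + r\right) = 3 + \left(r + Q^{2}\right) = 3 + r + Q^{2}$)
$N = 396$ ($N = -4 + \left(\left(3 - 3 + 4^{2}\right) + 4\right)^{2} = -4 + \left(\left(3 - 3 + 16\right) + 4\right)^{2} = -4 + \left(16 + 4\right)^{2} = -4 + 20^{2} = -4 + 400 = 396$)
$v{\left(K \right)} = \frac{396}{K}$
$v{\left(8 \right)} - 15688 = \frac{396}{8} - 15688 = 396 \cdot \frac{1}{8} - 15688 = \frac{99}{2} - 15688 = - \frac{31277}{2}$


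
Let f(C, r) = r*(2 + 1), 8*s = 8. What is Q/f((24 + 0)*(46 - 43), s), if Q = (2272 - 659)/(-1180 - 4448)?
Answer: -1613/16884 ≈ -0.095534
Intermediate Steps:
s = 1 (s = (1/8)*8 = 1)
f(C, r) = 3*r (f(C, r) = r*3 = 3*r)
Q = -1613/5628 (Q = 1613/(-5628) = 1613*(-1/5628) = -1613/5628 ≈ -0.28660)
Q/f((24 + 0)*(46 - 43), s) = -1613/(5628*(3*1)) = -1613/5628/3 = -1613/5628*1/3 = -1613/16884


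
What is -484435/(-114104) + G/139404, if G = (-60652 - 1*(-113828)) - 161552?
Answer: 13791510409/3976638504 ≈ 3.4681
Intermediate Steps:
G = -108376 (G = (-60652 + 113828) - 161552 = 53176 - 161552 = -108376)
-484435/(-114104) + G/139404 = -484435/(-114104) - 108376/139404 = -484435*(-1/114104) - 108376*1/139404 = 484435/114104 - 27094/34851 = 13791510409/3976638504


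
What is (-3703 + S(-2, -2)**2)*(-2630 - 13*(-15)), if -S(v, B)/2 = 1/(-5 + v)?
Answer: 441813705/49 ≈ 9.0166e+6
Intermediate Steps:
S(v, B) = -2/(-5 + v)
(-3703 + S(-2, -2)**2)*(-2630 - 13*(-15)) = (-3703 + (-2/(-5 - 2))**2)*(-2630 - 13*(-15)) = (-3703 + (-2/(-7))**2)*(-2630 + 195) = (-3703 + (-2*(-1/7))**2)*(-2435) = (-3703 + (2/7)**2)*(-2435) = (-3703 + 4/49)*(-2435) = -181443/49*(-2435) = 441813705/49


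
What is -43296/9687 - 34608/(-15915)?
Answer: -39312016/17129845 ≈ -2.2949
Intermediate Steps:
-43296/9687 - 34608/(-15915) = -43296*1/9687 - 34608*(-1/15915) = -14432/3229 + 11536/5305 = -39312016/17129845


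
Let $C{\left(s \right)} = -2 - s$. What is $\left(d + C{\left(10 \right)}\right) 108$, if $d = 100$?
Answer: $9504$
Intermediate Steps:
$\left(d + C{\left(10 \right)}\right) 108 = \left(100 - 12\right) 108 = 88 \cdot 108 = 9504$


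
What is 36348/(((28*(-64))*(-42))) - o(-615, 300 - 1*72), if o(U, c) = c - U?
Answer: -5284267/6272 ≈ -842.52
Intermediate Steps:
36348/(((28*(-64))*(-42))) - o(-615, 300 - 1*72) = 36348/(((28*(-64))*(-42))) - ((300 - 1*72) - 1*(-615)) = 36348/((-1792*(-42))) - ((300 - 72) + 615) = 36348/75264 - (228 + 615) = 36348*(1/75264) - 1*843 = 3029/6272 - 843 = -5284267/6272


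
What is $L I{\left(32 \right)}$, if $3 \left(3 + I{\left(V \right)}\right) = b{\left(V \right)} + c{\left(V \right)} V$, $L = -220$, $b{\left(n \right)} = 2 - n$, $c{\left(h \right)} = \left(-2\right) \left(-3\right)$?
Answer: $-11220$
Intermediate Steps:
$c{\left(h \right)} = 6$
$I{\left(V \right)} = - \frac{7}{3} + \frac{5 V}{3}$ ($I{\left(V \right)} = -3 + \frac{\left(2 - V\right) + 6 V}{3} = -3 + \frac{2 + 5 V}{3} = -3 + \left(\frac{2}{3} + \frac{5 V}{3}\right) = - \frac{7}{3} + \frac{5 V}{3}$)
$L I{\left(32 \right)} = - 220 \left(- \frac{7}{3} + \frac{5}{3} \cdot 32\right) = - 220 \left(- \frac{7}{3} + \frac{160}{3}\right) = \left(-220\right) 51 = -11220$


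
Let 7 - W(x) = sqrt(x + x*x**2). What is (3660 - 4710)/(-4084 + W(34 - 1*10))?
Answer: 203850/790861 - 100*sqrt(3462)/790861 ≈ 0.25032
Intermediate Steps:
W(x) = 7 - sqrt(x + x**3) (W(x) = 7 - sqrt(x + x*x**2) = 7 - sqrt(x + x**3))
(3660 - 4710)/(-4084 + W(34 - 1*10)) = (3660 - 4710)/(-4084 + (7 - sqrt((34 - 1*10) + (34 - 1*10)**3))) = -1050/(-4084 + (7 - sqrt((34 - 10) + (34 - 10)**3))) = -1050/(-4084 + (7 - sqrt(24 + 24**3))) = -1050/(-4084 + (7 - sqrt(24 + 13824))) = -1050/(-4084 + (7 - sqrt(13848))) = -1050/(-4084 + (7 - 2*sqrt(3462))) = -1050/(-4077 - 2*sqrt(3462))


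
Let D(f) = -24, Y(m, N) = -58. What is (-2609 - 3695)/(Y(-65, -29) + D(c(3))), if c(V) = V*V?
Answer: 3152/41 ≈ 76.878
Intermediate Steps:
c(V) = V²
(-2609 - 3695)/(Y(-65, -29) + D(c(3))) = (-2609 - 3695)/(-58 - 24) = -6304/(-82) = -6304*(-1/82) = 3152/41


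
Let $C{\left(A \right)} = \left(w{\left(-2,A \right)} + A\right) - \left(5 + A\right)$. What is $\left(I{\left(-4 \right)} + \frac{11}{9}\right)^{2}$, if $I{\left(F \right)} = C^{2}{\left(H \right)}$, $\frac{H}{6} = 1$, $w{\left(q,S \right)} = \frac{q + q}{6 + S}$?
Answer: $\frac{7921}{9} \approx 880.11$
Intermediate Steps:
$w{\left(q,S \right)} = \frac{2 q}{6 + S}$
$H = 6$ ($H = 6 \cdot 1 = 6$)
$C{\left(A \right)} = -5 - \frac{4}{6 + A}$ ($C{\left(A \right)} = \left(2 \left(-2\right) \frac{1}{6 + A} + A\right) - \left(5 + A\right) = \left(- \frac{4}{6 + A} + A\right) - \left(5 + A\right) = \left(A - \frac{4}{6 + A}\right) - \left(5 + A\right) = -5 - \frac{4}{6 + A}$)
$I{\left(F \right)} = \frac{256}{9}$ ($I{\left(F \right)} = \left(\frac{-34 - 30}{6 + 6}\right)^{2} = \left(\frac{-34 - 30}{12}\right)^{2} = \left(\frac{1}{12} \left(-64\right)\right)^{2} = \left(- \frac{16}{3}\right)^{2} = \frac{256}{9}$)
$\left(I{\left(-4 \right)} + \frac{11}{9}\right)^{2} = \left(\frac{256}{9} + \frac{11}{9}\right)^{2} = \left(\frac{89}{3}\right)^{2} = \frac{7921}{9}$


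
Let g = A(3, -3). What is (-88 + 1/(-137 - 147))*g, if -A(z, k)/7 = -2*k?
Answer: 524853/142 ≈ 3696.1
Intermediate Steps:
A(z, k) = 14*k (A(z, k) = -(-14)*k = 14*k)
g = -42 (g = 14*(-3) = -42)
(-88 + 1/(-137 - 147))*g = (-88 + 1/(-137 - 147))*(-42) = (-88 + 1/(-284))*(-42) = (-88 - 1/284)*(-42) = -24993/284*(-42) = 524853/142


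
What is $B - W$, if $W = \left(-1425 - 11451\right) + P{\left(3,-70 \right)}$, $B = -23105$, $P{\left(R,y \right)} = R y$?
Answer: $-10019$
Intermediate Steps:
$W = -13086$ ($W = \left(-1425 - 11451\right) + 3 \left(-70\right) = \left(-1425 - 11451\right) - 210 = -12876 - 210 = -13086$)
$B - W = -23105 - -13086 = -23105 + 13086 = -10019$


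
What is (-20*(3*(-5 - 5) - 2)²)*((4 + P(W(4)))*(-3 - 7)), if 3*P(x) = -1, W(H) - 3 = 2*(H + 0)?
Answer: 2252800/3 ≈ 7.5093e+5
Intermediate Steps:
W(H) = 3 + 2*H (W(H) = 3 + 2*(H + 0) = 3 + 2*H)
P(x) = -⅓ (P(x) = (⅓)*(-1) = -⅓)
(-20*(3*(-5 - 5) - 2)²)*((4 + P(W(4)))*(-3 - 7)) = (-20*(3*(-5 - 5) - 2)²)*((4 - ⅓)*(-3 - 7)) = (-20*(3*(-10) - 2)²)*((11/3)*(-10)) = -20*(-30 - 2)²*(-110/3) = -20*(-32)²*(-110/3) = -20*1024*(-110/3) = -20480*(-110/3) = 2252800/3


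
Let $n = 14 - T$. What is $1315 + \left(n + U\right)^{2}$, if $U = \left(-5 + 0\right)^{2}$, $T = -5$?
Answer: $3251$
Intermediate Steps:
$n = 19$ ($n = 14 - -5 = 14 + 5 = 19$)
$U = 25$ ($U = \left(-5\right)^{2} = 25$)
$1315 + \left(n + U\right)^{2} = 1315 + \left(19 + 25\right)^{2} = 1315 + 44^{2} = 1315 + 1936 = 3251$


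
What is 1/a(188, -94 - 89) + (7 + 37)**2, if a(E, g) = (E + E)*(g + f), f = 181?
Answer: 1455871/752 ≈ 1936.0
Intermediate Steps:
a(E, g) = 2*E*(181 + g) (a(E, g) = (E + E)*(g + 181) = (2*E)*(181 + g) = 2*E*(181 + g))
1/a(188, -94 - 89) + (7 + 37)**2 = 1/(2*188*(181 + (-94 - 89))) + (7 + 37)**2 = 1/(2*188*(181 - 183)) + 44**2 = 1/(2*188*(-2)) + 1936 = 1/(-752) + 1936 = -1/752 + 1936 = 1455871/752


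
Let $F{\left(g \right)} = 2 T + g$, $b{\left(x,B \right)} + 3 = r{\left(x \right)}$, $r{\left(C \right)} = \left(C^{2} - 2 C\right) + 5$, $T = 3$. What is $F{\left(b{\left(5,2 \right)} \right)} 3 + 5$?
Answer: $74$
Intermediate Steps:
$r{\left(C \right)} = 5 + C^{2} - 2 C$
$b{\left(x,B \right)} = 2 + x^{2} - 2 x$ ($b{\left(x,B \right)} = -3 + \left(5 + x^{2} - 2 x\right) = 2 + x^{2} - 2 x$)
$F{\left(g \right)} = 6 + g$ ($F{\left(g \right)} = 2 \cdot 3 + g = 6 + g$)
$F{\left(b{\left(5,2 \right)} \right)} 3 + 5 = \left(6 + \left(2 + 5^{2} - 10\right)\right) 3 + 5 = \left(6 + \left(2 + 25 - 10\right)\right) 3 + 5 = \left(6 + 17\right) 3 + 5 = 23 \cdot 3 + 5 = 69 + 5 = 74$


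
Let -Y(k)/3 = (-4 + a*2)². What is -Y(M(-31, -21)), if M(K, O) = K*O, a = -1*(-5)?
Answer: 108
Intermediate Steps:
a = 5
Y(k) = -108 (Y(k) = -3*(-4 + 5*2)² = -3*(-4 + 10)² = -3*6² = -3*36 = -108)
-Y(M(-31, -21)) = -1*(-108) = 108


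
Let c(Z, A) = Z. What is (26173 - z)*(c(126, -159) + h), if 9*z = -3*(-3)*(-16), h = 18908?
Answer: 498481426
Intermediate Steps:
z = -16 (z = (-3*(-3)*(-16))/9 = (9*(-16))/9 = (⅑)*(-144) = -16)
(26173 - z)*(c(126, -159) + h) = (26173 - 1*(-16))*(126 + 18908) = (26173 + 16)*19034 = 26189*19034 = 498481426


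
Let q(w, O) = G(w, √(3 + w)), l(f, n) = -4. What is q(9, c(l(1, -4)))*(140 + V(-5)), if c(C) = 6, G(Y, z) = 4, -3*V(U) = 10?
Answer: 1640/3 ≈ 546.67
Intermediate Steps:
V(U) = -10/3 (V(U) = -⅓*10 = -10/3)
q(w, O) = 4
q(9, c(l(1, -4)))*(140 + V(-5)) = 4*(140 - 10/3) = 4*(410/3) = 1640/3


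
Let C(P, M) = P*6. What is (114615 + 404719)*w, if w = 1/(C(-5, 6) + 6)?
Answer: -259667/12 ≈ -21639.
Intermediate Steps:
C(P, M) = 6*P
w = -1/24 (w = 1/(6*(-5) + 6) = 1/(-30 + 6) = 1/(-24) = -1/24 ≈ -0.041667)
(114615 + 404719)*w = (114615 + 404719)*(-1/24) = 519334*(-1/24) = -259667/12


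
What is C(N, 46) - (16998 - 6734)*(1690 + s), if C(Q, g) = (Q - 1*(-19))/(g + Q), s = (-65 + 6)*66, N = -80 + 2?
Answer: 723899451/32 ≈ 2.2622e+7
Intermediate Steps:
N = -78
s = -3894 (s = -59*66 = -3894)
C(Q, g) = (19 + Q)/(Q + g) (C(Q, g) = (Q + 19)/(Q + g) = (19 + Q)/(Q + g))
C(N, 46) - (16998 - 6734)*(1690 + s) = (19 - 78)/(-78 + 46) - (16998 - 6734)*(1690 - 3894) = -59/(-32) - 10264*(-2204) = -1/32*(-59) - 1*(-22621856) = 59/32 + 22621856 = 723899451/32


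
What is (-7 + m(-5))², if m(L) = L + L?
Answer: 289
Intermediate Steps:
m(L) = 2*L
(-7 + m(-5))² = (-7 + 2*(-5))² = (-7 - 10)² = (-17)² = 289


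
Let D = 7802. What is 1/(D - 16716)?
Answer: -1/8914 ≈ -0.00011218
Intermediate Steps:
1/(D - 16716) = 1/(7802 - 16716) = 1/(-8914) = -1/8914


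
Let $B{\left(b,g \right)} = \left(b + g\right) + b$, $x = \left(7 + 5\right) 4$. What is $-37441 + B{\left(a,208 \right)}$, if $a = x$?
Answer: $-37137$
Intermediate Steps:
$x = 48$ ($x = 12 \cdot 4 = 48$)
$a = 48$
$B{\left(b,g \right)} = g + 2 b$
$-37441 + B{\left(a,208 \right)} = -37441 + \left(208 + 2 \cdot 48\right) = -37441 + \left(208 + 96\right) = -37441 + 304 = -37137$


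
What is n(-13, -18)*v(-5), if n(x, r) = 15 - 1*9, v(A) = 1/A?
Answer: -6/5 ≈ -1.2000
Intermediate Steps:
n(x, r) = 6 (n(x, r) = 15 - 9 = 6)
n(-13, -18)*v(-5) = 6/(-5) = 6*(-1/5) = -6/5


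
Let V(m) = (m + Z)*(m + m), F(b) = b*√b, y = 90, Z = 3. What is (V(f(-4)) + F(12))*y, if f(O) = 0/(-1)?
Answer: 2160*√3 ≈ 3741.2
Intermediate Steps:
f(O) = 0 (f(O) = 0*(-1) = 0)
F(b) = b^(3/2)
V(m) = 2*m*(3 + m) (V(m) = (m + 3)*(m + m) = (3 + m)*(2*m) = 2*m*(3 + m))
(V(f(-4)) + F(12))*y = (2*0*(3 + 0) + 12^(3/2))*90 = (2*0*3 + 24*√3)*90 = (0 + 24*√3)*90 = (24*√3)*90 = 2160*√3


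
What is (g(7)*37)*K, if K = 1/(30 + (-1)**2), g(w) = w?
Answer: 259/31 ≈ 8.3548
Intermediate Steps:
K = 1/31 (K = 1/(30 + 1) = 1/31 ≈ 0.032258)
(g(7)*37)*K = (7*37)*(1/31) = 259*(1/31) = 259/31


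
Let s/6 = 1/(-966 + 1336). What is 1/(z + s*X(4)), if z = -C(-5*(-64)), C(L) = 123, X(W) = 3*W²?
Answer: -185/22611 ≈ -0.0081819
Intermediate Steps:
s = 3/185 (s = 6/(-966 + 1336) = 6/370 = 6*(1/370) = 3/185 ≈ 0.016216)
z = -123 (z = -1*123 = -123)
1/(z + s*X(4)) = 1/(-123 + 3*(3*4²)/185) = 1/(-123 + 3*(3*16)/185) = 1/(-123 + (3/185)*48) = 1/(-123 + 144/185) = 1/(-22611/185) = -185/22611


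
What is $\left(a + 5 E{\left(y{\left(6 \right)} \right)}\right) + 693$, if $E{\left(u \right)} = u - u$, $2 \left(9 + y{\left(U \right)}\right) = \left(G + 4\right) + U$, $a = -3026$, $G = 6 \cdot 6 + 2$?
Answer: $-2333$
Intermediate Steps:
$G = 38$ ($G = 36 + 2 = 38$)
$y{\left(U \right)} = 12 + \frac{U}{2}$ ($y{\left(U \right)} = -9 + \frac{\left(38 + 4\right) + U}{2} = -9 + \frac{42 + U}{2} = -9 + \left(21 + \frac{U}{2}\right) = 12 + \frac{U}{2}$)
$E{\left(u \right)} = 0$
$\left(a + 5 E{\left(y{\left(6 \right)} \right)}\right) + 693 = \left(-3026 + 5 \cdot 0\right) + 693 = \left(-3026 + 0\right) + 693 = -3026 + 693 = -2333$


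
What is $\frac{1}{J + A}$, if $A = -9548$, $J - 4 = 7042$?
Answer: $- \frac{1}{2502} \approx -0.00039968$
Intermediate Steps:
$J = 7046$ ($J = 4 + 7042 = 7046$)
$\frac{1}{J + A} = \frac{1}{7046 - 9548} = \frac{1}{-2502} = - \frac{1}{2502}$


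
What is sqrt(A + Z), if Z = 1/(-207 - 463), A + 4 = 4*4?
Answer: sqrt(5386130)/670 ≈ 3.4639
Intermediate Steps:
A = 12 (A = -4 + 4*4 = -4 + 16 = 12)
Z = -1/670 (Z = 1/(-670) = -1/670 ≈ -0.0014925)
sqrt(A + Z) = sqrt(12 - 1/670) = sqrt(8039/670) = sqrt(5386130)/670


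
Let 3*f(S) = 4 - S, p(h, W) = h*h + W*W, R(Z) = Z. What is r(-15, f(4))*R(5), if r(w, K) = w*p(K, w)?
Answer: -16875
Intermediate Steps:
p(h, W) = W**2 + h**2 (p(h, W) = h**2 + W**2 = W**2 + h**2)
f(S) = 4/3 - S/3 (f(S) = (4 - S)/3 = 4/3 - S/3)
r(w, K) = w*(K**2 + w**2) (r(w, K) = w*(w**2 + K**2) = w*(K**2 + w**2))
r(-15, f(4))*R(5) = -15*((4/3 - 1/3*4)**2 + (-15)**2)*5 = -15*((4/3 - 4/3)**2 + 225)*5 = -15*(0**2 + 225)*5 = -15*(0 + 225)*5 = -15*225*5 = -3375*5 = -16875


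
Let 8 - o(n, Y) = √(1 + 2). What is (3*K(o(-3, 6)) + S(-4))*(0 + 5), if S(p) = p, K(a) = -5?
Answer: -95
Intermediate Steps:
o(n, Y) = 8 - √3 (o(n, Y) = 8 - √(1 + 2) = 8 - √3)
(3*K(o(-3, 6)) + S(-4))*(0 + 5) = (3*(-5) - 4)*(0 + 5) = (-15 - 4)*5 = -19*5 = -95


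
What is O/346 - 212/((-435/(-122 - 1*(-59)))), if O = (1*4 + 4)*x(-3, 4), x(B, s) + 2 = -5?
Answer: -774256/25085 ≈ -30.865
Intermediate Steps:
x(B, s) = -7 (x(B, s) = -2 - 5 = -7)
O = -56 (O = (1*4 + 4)*(-7) = (4 + 4)*(-7) = 8*(-7) = -56)
O/346 - 212/((-435/(-122 - 1*(-59)))) = -56/346 - 212/((-435/(-122 - 1*(-59)))) = -56*1/346 - 212/((-435/(-122 + 59))) = -28/173 - 212/((-435/(-63))) = -28/173 - 212/((-435*(-1/63))) = -28/173 - 212/145/21 = -28/173 - 212*21/145 = -28/173 - 4452/145 = -774256/25085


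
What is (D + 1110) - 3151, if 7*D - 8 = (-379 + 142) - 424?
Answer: -14940/7 ≈ -2134.3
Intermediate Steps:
D = -653/7 (D = 8/7 + ((-379 + 142) - 424)/7 = 8/7 + (-237 - 424)/7 = 8/7 + (1/7)*(-661) = 8/7 - 661/7 = -653/7 ≈ -93.286)
(D + 1110) - 3151 = (-653/7 + 1110) - 3151 = 7117/7 - 3151 = -14940/7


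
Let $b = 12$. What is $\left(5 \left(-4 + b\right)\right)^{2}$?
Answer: $1600$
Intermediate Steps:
$\left(5 \left(-4 + b\right)\right)^{2} = \left(5 \left(-4 + 12\right)\right)^{2} = \left(5 \cdot 8\right)^{2} = 40^{2} = 1600$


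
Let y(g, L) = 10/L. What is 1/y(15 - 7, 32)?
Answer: 16/5 ≈ 3.2000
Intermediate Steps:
1/y(15 - 7, 32) = 1/(10/32) = 1/(10*(1/32)) = 1/(5/16) = 16/5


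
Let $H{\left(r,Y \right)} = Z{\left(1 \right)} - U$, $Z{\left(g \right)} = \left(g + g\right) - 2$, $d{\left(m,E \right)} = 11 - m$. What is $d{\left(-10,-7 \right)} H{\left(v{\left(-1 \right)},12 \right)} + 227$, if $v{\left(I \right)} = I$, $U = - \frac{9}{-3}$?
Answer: $164$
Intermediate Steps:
$Z{\left(g \right)} = -2 + 2 g$ ($Z{\left(g \right)} = 2 g - 2 = -2 + 2 g$)
$U = 3$ ($U = \left(-9\right) \left(- \frac{1}{3}\right) = 3$)
$H{\left(r,Y \right)} = -3$ ($H{\left(r,Y \right)} = \left(-2 + 2 \cdot 1\right) - 3 = \left(-2 + 2\right) - 3 = 0 - 3 = -3$)
$d{\left(-10,-7 \right)} H{\left(v{\left(-1 \right)},12 \right)} + 227 = \left(11 - -10\right) \left(-3\right) + 227 = \left(11 + 10\right) \left(-3\right) + 227 = 21 \left(-3\right) + 227 = -63 + 227 = 164$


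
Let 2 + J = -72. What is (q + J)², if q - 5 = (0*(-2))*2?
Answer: 4761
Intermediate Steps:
J = -74 (J = -2 - 72 = -74)
q = 5 (q = 5 + (0*(-2))*2 = 5 + 0*2 = 5 + 0 = 5)
(q + J)² = (5 - 74)² = (-69)² = 4761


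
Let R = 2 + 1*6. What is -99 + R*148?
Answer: 1085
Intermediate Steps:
R = 8 (R = 2 + 6 = 8)
-99 + R*148 = -99 + 8*148 = -99 + 1184 = 1085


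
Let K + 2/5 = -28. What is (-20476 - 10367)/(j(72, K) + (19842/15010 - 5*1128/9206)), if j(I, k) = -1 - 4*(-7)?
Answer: -355162439715/319077056 ≈ -1113.1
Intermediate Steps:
K = -142/5 (K = -⅖ - 28 = -142/5 ≈ -28.400)
j(I, k) = 27 (j(I, k) = -1 + 28 = 27)
(-20476 - 10367)/(j(72, K) + (19842/15010 - 5*1128/9206)) = (-20476 - 10367)/(27 + (19842/15010 - 5*1128/9206)) = -30843/(27 + (19842*(1/15010) - 5640*1/9206)) = -30843/(27 + (9921/7505 - 2820/4603)) = -30843/(27 + 24502263/34545515) = -30843/957231168/34545515 = -30843*34545515/957231168 = -355162439715/319077056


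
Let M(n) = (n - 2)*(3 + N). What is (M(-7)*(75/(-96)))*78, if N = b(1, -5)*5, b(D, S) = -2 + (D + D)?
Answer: 26325/16 ≈ 1645.3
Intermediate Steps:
b(D, S) = -2 + 2*D
N = 0 (N = (-2 + 2*1)*5 = (-2 + 2)*5 = 0*5 = 0)
M(n) = -6 + 3*n (M(n) = (n - 2)*(3 + 0) = (-2 + n)*3 = -6 + 3*n)
(M(-7)*(75/(-96)))*78 = ((-6 + 3*(-7))*(75/(-96)))*78 = ((-6 - 21)*(75*(-1/96)))*78 = -27*(-25/32)*78 = (675/32)*78 = 26325/16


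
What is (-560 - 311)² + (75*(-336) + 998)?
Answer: 734439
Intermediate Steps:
(-560 - 311)² + (75*(-336) + 998) = (-871)² + (-25200 + 998) = 758641 - 24202 = 734439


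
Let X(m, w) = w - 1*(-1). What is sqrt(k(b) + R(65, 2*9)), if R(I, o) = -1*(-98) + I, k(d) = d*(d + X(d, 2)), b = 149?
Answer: sqrt(22811) ≈ 151.03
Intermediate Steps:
X(m, w) = 1 + w (X(m, w) = w + 1 = 1 + w)
k(d) = d*(3 + d) (k(d) = d*(d + (1 + 2)) = d*(d + 3) = d*(3 + d))
R(I, o) = 98 + I
sqrt(k(b) + R(65, 2*9)) = sqrt(149*(3 + 149) + (98 + 65)) = sqrt(149*152 + 163) = sqrt(22648 + 163) = sqrt(22811)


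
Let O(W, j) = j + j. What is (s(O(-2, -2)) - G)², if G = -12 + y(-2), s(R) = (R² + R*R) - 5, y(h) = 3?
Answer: 1296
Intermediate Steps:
O(W, j) = 2*j
s(R) = -5 + 2*R² (s(R) = (R² + R²) - 5 = 2*R² - 5 = -5 + 2*R²)
G = -9 (G = -12 + 3 = -9)
(s(O(-2, -2)) - G)² = ((-5 + 2*(2*(-2))²) - 1*(-9))² = ((-5 + 2*(-4)²) + 9)² = ((-5 + 2*16) + 9)² = ((-5 + 32) + 9)² = (27 + 9)² = 36² = 1296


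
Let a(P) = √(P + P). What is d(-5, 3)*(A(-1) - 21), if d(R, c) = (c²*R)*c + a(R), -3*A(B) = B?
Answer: 2790 - 62*I*√10/3 ≈ 2790.0 - 65.354*I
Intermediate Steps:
a(P) = √2*√P (a(P) = √(2*P) = √2*√P)
A(B) = -B/3
d(R, c) = R*c³ + √2*√R (d(R, c) = (c²*R)*c + √2*√R = (R*c²)*c + √2*√R = R*c³ + √2*√R)
d(-5, 3)*(A(-1) - 21) = (-5*3³ + √2*√(-5))*(-⅓*(-1) - 21) = (-5*27 + √2*(I*√5))*(⅓ - 21) = (-135 + I*√10)*(-62/3) = 2790 - 62*I*√10/3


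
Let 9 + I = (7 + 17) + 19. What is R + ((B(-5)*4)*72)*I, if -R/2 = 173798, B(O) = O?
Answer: -396556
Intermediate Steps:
R = -347596 (R = -2*173798 = -347596)
I = 34 (I = -9 + ((7 + 17) + 19) = -9 + (24 + 19) = -9 + 43 = 34)
R + ((B(-5)*4)*72)*I = -347596 + (-5*4*72)*34 = -347596 - 20*72*34 = -347596 - 1440*34 = -347596 - 48960 = -396556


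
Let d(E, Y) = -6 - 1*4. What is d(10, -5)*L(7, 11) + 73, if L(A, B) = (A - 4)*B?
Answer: -257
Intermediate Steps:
d(E, Y) = -10 (d(E, Y) = -6 - 4 = -10)
L(A, B) = B*(-4 + A) (L(A, B) = (-4 + A)*B = B*(-4 + A))
d(10, -5)*L(7, 11) + 73 = -110*(-4 + 7) + 73 = -110*3 + 73 = -10*33 + 73 = -330 + 73 = -257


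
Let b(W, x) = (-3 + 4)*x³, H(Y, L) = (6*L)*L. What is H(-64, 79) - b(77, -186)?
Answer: 6472302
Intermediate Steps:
H(Y, L) = 6*L²
b(W, x) = x³ (b(W, x) = 1*x³ = x³)
H(-64, 79) - b(77, -186) = 6*79² - 1*(-186)³ = 6*6241 - 1*(-6434856) = 37446 + 6434856 = 6472302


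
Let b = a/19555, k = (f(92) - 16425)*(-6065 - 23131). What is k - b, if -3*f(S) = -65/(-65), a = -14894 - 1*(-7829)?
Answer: 1875535820565/3911 ≈ 4.7955e+8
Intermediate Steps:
a = -7065 (a = -14894 + 7829 = -7065)
f(S) = -1/3 (f(S) = -(-65)/(3*(-65)) = -(-65)*(-1)/(3*65) = -1/3*1 = -1/3)
k = 479554032 (k = (-1/3 - 16425)*(-6065 - 23131) = -49276/3*(-29196) = 479554032)
b = -1413/3911 (b = -7065/19555 = -7065*1/19555 = -1413/3911 ≈ -0.36129)
k - b = 479554032 - 1*(-1413/3911) = 479554032 + 1413/3911 = 1875535820565/3911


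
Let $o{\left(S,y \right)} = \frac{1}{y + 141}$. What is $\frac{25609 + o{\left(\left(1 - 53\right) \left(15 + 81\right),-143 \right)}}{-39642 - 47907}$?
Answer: $- \frac{51217}{175098} \approx -0.2925$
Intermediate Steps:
$o{\left(S,y \right)} = \frac{1}{141 + y}$
$\frac{25609 + o{\left(\left(1 - 53\right) \left(15 + 81\right),-143 \right)}}{-39642 - 47907} = \frac{25609 + \frac{1}{141 - 143}}{-39642 - 47907} = \frac{25609 + \frac{1}{-2}}{-87549} = \left(25609 - \frac{1}{2}\right) \left(- \frac{1}{87549}\right) = \frac{51217}{2} \left(- \frac{1}{87549}\right) = - \frac{51217}{175098}$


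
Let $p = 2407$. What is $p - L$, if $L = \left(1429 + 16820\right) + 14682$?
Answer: $-30524$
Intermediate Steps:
$L = 32931$ ($L = 18249 + 14682 = 32931$)
$p - L = 2407 - 32931 = -30524$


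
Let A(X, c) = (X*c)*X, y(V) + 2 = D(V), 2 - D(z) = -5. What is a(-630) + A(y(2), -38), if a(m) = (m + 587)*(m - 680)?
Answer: 55380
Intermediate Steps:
D(z) = 7 (D(z) = 2 - 1*(-5) = 2 + 5 = 7)
y(V) = 5 (y(V) = -2 + 7 = 5)
a(m) = (-680 + m)*(587 + m) (a(m) = (587 + m)*(-680 + m) = (-680 + m)*(587 + m))
A(X, c) = c*X**2
a(-630) + A(y(2), -38) = (-399160 + (-630)**2 - 93*(-630)) - 38*5**2 = (-399160 + 396900 + 58590) - 38*25 = 56330 - 950 = 55380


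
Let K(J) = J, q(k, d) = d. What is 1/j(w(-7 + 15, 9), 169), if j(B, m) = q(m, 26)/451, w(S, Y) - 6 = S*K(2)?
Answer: 451/26 ≈ 17.346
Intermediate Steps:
w(S, Y) = 6 + 2*S (w(S, Y) = 6 + S*2 = 6 + 2*S)
j(B, m) = 26/451
1/j(w(-7 + 15, 9), 169) = 1/(26/451) = 451/26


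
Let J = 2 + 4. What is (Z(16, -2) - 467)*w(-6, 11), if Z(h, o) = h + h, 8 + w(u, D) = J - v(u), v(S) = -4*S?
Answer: 11310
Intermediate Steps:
J = 6
w(u, D) = -2 + 4*u (w(u, D) = -8 + (6 - (-4)*u) = -8 + (6 + 4*u) = -2 + 4*u)
Z(h, o) = 2*h
(Z(16, -2) - 467)*w(-6, 11) = (2*16 - 467)*(-2 + 4*(-6)) = (32 - 467)*(-2 - 24) = -435*(-26) = 11310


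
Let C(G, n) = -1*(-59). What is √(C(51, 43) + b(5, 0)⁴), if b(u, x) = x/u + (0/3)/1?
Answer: √59 ≈ 7.6811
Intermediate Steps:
C(G, n) = 59
b(u, x) = x/u (b(u, x) = x/u + (0*(⅓))*1 = x/u + 0*1 = x/u + 0 = x/u)
√(C(51, 43) + b(5, 0)⁴) = √(59 + (0/5)⁴) = √(59 + (0*(⅕))⁴) = √(59 + 0⁴) = √(59 + 0) = √59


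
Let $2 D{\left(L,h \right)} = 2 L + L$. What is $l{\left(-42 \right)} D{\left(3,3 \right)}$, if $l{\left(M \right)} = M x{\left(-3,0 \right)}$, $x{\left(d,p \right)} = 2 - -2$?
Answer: $-756$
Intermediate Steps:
$x{\left(d,p \right)} = 4$ ($x{\left(d,p \right)} = 2 + 2 = 4$)
$l{\left(M \right)} = 4 M$ ($l{\left(M \right)} = M 4 = 4 M$)
$D{\left(L,h \right)} = \frac{3 L}{2}$ ($D{\left(L,h \right)} = \frac{2 L + L}{2} = \frac{3 L}{2}$)
$l{\left(-42 \right)} D{\left(3,3 \right)} = 4 \left(-42\right) \frac{3}{2} \cdot 3 = \left(-168\right) \frac{9}{2} = -756$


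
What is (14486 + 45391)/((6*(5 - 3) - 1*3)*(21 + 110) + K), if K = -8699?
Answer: -59877/7520 ≈ -7.9624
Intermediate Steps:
(14486 + 45391)/((6*(5 - 3) - 1*3)*(21 + 110) + K) = (14486 + 45391)/((6*(5 - 3) - 1*3)*(21 + 110) - 8699) = 59877/((6*2 - 3)*131 - 8699) = 59877/((12 - 3)*131 - 8699) = 59877/(9*131 - 8699) = 59877/(1179 - 8699) = 59877/(-7520) = 59877*(-1/7520) = -59877/7520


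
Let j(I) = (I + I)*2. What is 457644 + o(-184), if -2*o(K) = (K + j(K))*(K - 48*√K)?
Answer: 373004 - 44160*I*√46 ≈ 3.73e+5 - 2.9951e+5*I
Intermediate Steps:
j(I) = 4*I (j(I) = (2*I)*2 = 4*I)
o(K) = -5*K*(K - 48*√K)/2 (o(K) = -(K + 4*K)*(K - 48*√K)/2 = -5*K*(K - 48*√K)/2)
457644 + o(-184) = 457644 + (120*(-184)^(3/2) - 5/2*(-184)²) = 457644 + (120*(-368*I*√46) - 5/2*33856) = 457644 + (-44160*I*√46 - 84640) = 457644 + (-84640 - 44160*I*√46) = 373004 - 44160*I*√46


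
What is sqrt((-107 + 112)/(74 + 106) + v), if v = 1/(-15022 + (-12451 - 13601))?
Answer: 17*sqrt(1458127)/123222 ≈ 0.16659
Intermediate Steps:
v = -1/41074 (v = 1/(-15022 - 26052) = 1/(-41074) = -1/41074 ≈ -2.4346e-5)
sqrt((-107 + 112)/(74 + 106) + v) = sqrt((-107 + 112)/(74 + 106) - 1/41074) = sqrt(5/180 - 1/41074) = sqrt((1/180)*5 - 1/41074) = sqrt(1/36 - 1/41074) = sqrt(20519/739332) = 17*sqrt(1458127)/123222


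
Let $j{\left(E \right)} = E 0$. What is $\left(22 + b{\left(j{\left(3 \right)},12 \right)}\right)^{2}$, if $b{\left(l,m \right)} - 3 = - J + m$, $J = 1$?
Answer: $1296$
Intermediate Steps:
$j{\left(E \right)} = 0$
$b{\left(l,m \right)} = 2 + m$ ($b{\left(l,m \right)} = 3 + \left(\left(-1\right) 1 + m\right) = 3 + \left(-1 + m\right) = 2 + m$)
$\left(22 + b{\left(j{\left(3 \right)},12 \right)}\right)^{2} = \left(22 + \left(2 + 12\right)\right)^{2} = \left(22 + 14\right)^{2} = 36^{2} = 1296$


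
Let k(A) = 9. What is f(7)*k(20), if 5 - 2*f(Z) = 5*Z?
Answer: -135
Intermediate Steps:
f(Z) = 5/2 - 5*Z/2
f(7)*k(20) = (5/2 - 5/2*7)*9 = (5/2 - 35/2)*9 = -15*9 = -135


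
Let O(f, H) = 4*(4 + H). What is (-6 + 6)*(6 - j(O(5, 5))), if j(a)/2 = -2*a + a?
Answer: 0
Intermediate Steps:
O(f, H) = 16 + 4*H
j(a) = -2*a (j(a) = 2*(-2*a + a) = 2*(-a) = -2*a)
(-6 + 6)*(6 - j(O(5, 5))) = (-6 + 6)*(6 - (-2)*(16 + 4*5)) = 0*(6 - (-2)*(16 + 20)) = 0*(6 - (-2)*36) = 0*(6 - 1*(-72)) = 0*(6 + 72) = 0*78 = 0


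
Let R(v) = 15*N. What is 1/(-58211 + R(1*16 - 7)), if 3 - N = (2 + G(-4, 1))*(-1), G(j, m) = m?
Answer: -1/58121 ≈ -1.7205e-5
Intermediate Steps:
N = 6 (N = 3 - (2 + 1)*(-1) = 3 - 3*(-1) = 3 - 1*(-3) = 3 + 3 = 6)
R(v) = 90 (R(v) = 15*6 = 90)
1/(-58211 + R(1*16 - 7)) = 1/(-58211 + 90) = 1/(-58121) = -1/58121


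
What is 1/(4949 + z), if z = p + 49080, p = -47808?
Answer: 1/6221 ≈ 0.00016075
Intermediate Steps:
z = 1272 (z = -47808 + 49080 = 1272)
1/(4949 + z) = 1/(4949 + 1272) = 1/6221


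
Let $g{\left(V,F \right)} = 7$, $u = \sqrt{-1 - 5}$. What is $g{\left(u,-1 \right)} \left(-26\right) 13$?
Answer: $-2366$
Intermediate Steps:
$u = i \sqrt{6}$ ($u = \sqrt{-6} = i \sqrt{6} \approx 2.4495 i$)
$g{\left(u,-1 \right)} \left(-26\right) 13 = 7 \left(-26\right) 13 = \left(-182\right) 13 = -2366$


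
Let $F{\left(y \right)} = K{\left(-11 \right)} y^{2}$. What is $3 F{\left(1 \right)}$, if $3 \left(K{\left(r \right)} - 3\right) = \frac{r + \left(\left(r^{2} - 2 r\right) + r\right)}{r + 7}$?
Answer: $- \frac{85}{4} \approx -21.25$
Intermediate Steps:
$K{\left(r \right)} = 3 + \frac{r^{2}}{3 \left(7 + r\right)}$ ($K{\left(r \right)} = 3 + \frac{\left(r + \left(\left(r^{2} - 2 r\right) + r\right)\right) \frac{1}{r + 7}}{3} = 3 + \frac{\left(r + \left(r^{2} - r\right)\right) \frac{1}{7 + r}}{3} = 3 + \frac{r^{2} \frac{1}{7 + r}}{3} = 3 + \frac{r^{2}}{3 \left(7 + r\right)}$)
$F{\left(y \right)} = - \frac{85 y^{2}}{12}$ ($F{\left(y \right)} = \frac{63 + \left(-11\right)^{2} + 9 \left(-11\right)}{3 \left(7 - 11\right)} y^{2} = \frac{63 + 121 - 99}{3 \left(-4\right)} y^{2} = \frac{1}{3} \left(- \frac{1}{4}\right) 85 y^{2} = - \frac{85 y^{2}}{12}$)
$3 F{\left(1 \right)} = 3 \left(- \frac{85 \cdot 1^{2}}{12}\right) = 3 \left(\left(- \frac{85}{12}\right) 1\right) = 3 \left(- \frac{85}{12}\right) = - \frac{85}{4}$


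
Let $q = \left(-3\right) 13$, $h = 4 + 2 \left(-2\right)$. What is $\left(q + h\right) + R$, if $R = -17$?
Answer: $-56$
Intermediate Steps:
$h = 0$ ($h = 4 - 4 = 0$)
$q = -39$
$\left(q + h\right) + R = \left(-39 + 0\right) - 17 = -39 - 17 = -56$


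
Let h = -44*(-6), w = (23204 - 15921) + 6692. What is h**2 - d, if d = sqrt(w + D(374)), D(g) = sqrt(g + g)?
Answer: 69696 - sqrt(13975 + 2*sqrt(187)) ≈ 69578.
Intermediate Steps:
D(g) = sqrt(2)*sqrt(g) (D(g) = sqrt(2*g) = sqrt(2)*sqrt(g))
w = 13975 (w = 7283 + 6692 = 13975)
h = 264
d = sqrt(13975 + 2*sqrt(187)) (d = sqrt(13975 + sqrt(2)*sqrt(374)) = sqrt(13975 + 2*sqrt(187)) ≈ 118.33)
h**2 - d = 264**2 - sqrt(13975 + 2*sqrt(187)) = 69696 - sqrt(13975 + 2*sqrt(187))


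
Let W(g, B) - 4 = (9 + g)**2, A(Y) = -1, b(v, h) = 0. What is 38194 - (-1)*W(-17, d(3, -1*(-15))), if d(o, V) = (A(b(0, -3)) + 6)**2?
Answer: 38262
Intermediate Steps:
d(o, V) = 25 (d(o, V) = (-1 + 6)**2 = 5**2 = 25)
W(g, B) = 4 + (9 + g)**2
38194 - (-1)*W(-17, d(3, -1*(-15))) = 38194 - (-1)*(4 + (9 - 17)**2) = 38194 - (-1)*(4 + (-8)**2) = 38194 - (-1)*(4 + 64) = 38194 - (-1)*68 = 38194 - 1*(-68) = 38194 + 68 = 38262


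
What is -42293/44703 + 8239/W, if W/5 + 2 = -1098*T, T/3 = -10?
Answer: -6596926153/7362137070 ≈ -0.89606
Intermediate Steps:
T = -30 (T = 3*(-10) = -30)
W = 164690 (W = -10 + 5*(-1098*(-30)) = -10 + 5*32940 = -10 + 164700 = 164690)
-42293/44703 + 8239/W = -42293/44703 + 8239/164690 = -6596926153/7362137070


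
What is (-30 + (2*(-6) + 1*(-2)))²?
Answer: 1936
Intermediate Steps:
(-30 + (2*(-6) + 1*(-2)))² = (-30 + (-12 - 2))² = (-30 - 14)² = (-44)² = 1936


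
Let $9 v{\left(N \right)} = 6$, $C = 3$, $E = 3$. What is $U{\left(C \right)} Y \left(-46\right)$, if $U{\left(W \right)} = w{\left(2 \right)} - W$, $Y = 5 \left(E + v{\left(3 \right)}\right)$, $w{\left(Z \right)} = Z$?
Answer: $\frac{2530}{3} \approx 843.33$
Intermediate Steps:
$v{\left(N \right)} = \frac{2}{3}$ ($v{\left(N \right)} = \frac{1}{9} \cdot 6 = \frac{2}{3}$)
$Y = \frac{55}{3}$ ($Y = 5 \left(3 + \frac{2}{3}\right) = 5 \cdot \frac{11}{3} = \frac{55}{3} \approx 18.333$)
$U{\left(W \right)} = 2 - W$
$U{\left(C \right)} Y \left(-46\right) = \left(2 - 3\right) \frac{55}{3} \left(-46\right) = \left(-1\right) \frac{55}{3} \left(-46\right) = \left(- \frac{55}{3}\right) \left(-46\right) = \frac{2530}{3}$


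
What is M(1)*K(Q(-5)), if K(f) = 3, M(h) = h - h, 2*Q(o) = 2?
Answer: 0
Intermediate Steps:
Q(o) = 1 (Q(o) = (½)*2 = 1)
M(h) = 0
M(1)*K(Q(-5)) = 0*3 = 0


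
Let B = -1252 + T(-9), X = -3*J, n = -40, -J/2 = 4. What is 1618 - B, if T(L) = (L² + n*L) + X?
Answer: 2405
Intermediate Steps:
J = -8 (J = -2*4 = -8)
X = 24 (X = -3*(-8) = 24)
T(L) = 24 + L² - 40*L (T(L) = (L² - 40*L) + 24 = 24 + L² - 40*L)
B = -787 (B = -1252 + (24 + (-9)² - 40*(-9)) = -1252 + (24 + 81 + 360) = -1252 + 465 = -787)
1618 - B = 1618 - 1*(-787) = 1618 + 787 = 2405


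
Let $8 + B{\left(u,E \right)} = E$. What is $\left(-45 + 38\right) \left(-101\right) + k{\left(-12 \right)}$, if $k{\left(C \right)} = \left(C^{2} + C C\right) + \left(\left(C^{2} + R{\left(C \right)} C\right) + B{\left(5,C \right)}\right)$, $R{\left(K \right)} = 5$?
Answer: $1059$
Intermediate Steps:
$B{\left(u,E \right)} = -8 + E$
$k{\left(C \right)} = -8 + 3 C^{2} + 6 C$ ($k{\left(C \right)} = \left(C^{2} + C C\right) + \left(\left(C^{2} + 5 C\right) + \left(-8 + C\right)\right) = \left(C^{2} + C^{2}\right) + \left(-8 + C^{2} + 6 C\right) = 2 C^{2} + \left(-8 + C^{2} + 6 C\right) = -8 + 3 C^{2} + 6 C$)
$\left(-45 + 38\right) \left(-101\right) + k{\left(-12 \right)} = \left(-45 + 38\right) \left(-101\right) + \left(-8 + 3 \left(-12\right)^{2} + 6 \left(-12\right)\right) = \left(-7\right) \left(-101\right) - -352 = 707 - -352 = 707 + 352 = 1059$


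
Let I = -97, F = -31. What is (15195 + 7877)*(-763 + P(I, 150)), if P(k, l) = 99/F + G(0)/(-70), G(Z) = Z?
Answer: -548006144/31 ≈ -1.7678e+7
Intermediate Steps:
P(k, l) = -99/31 (P(k, l) = 99/(-31) + 0/(-70) = 99*(-1/31) + 0*(-1/70) = -99/31 + 0 = -99/31)
(15195 + 7877)*(-763 + P(I, 150)) = (15195 + 7877)*(-763 - 99/31) = 23072*(-23752/31) = -548006144/31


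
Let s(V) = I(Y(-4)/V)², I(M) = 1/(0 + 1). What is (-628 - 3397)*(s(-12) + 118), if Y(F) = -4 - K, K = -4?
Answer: -478975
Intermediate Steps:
Y(F) = 0 (Y(F) = -4 - 1*(-4) = -4 + 4 = 0)
I(M) = 1 (I(M) = 1/1 = 1)
s(V) = 1 (s(V) = 1² = 1)
(-628 - 3397)*(s(-12) + 118) = (-628 - 3397)*(1 + 118) = -4025*119 = -478975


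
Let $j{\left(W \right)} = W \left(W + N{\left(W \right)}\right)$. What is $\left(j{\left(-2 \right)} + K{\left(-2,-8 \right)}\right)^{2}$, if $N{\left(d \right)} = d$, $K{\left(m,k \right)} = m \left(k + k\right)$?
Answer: $1600$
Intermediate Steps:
$K{\left(m,k \right)} = 2 k m$ ($K{\left(m,k \right)} = m 2 k = 2 k m$)
$j{\left(W \right)} = 2 W^{2}$ ($j{\left(W \right)} = W \left(W + W\right) = W 2 W = 2 W^{2}$)
$\left(j{\left(-2 \right)} + K{\left(-2,-8 \right)}\right)^{2} = \left(2 \left(-2\right)^{2} + 2 \left(-8\right) \left(-2\right)\right)^{2} = \left(2 \cdot 4 + 32\right)^{2} = \left(8 + 32\right)^{2} = 40^{2} = 1600$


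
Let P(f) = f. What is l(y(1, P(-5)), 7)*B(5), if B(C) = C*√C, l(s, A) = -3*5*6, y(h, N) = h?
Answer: -450*√5 ≈ -1006.2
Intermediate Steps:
l(s, A) = -90 (l(s, A) = -15*6 = -90)
B(C) = C^(3/2)
l(y(1, P(-5)), 7)*B(5) = -450*√5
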